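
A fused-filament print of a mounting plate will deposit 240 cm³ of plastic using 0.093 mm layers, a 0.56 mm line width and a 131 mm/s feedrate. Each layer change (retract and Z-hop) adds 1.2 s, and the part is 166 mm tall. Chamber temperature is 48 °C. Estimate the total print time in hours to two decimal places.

10.37 hours

Bead cross-section = 0.093 × 0.56 = 0.05208 mm².
Total extruded path = 240000/0.05208 = 4608294.9 mm.
Time extruding = 4608294.9 / 131, so 35177.8 s.
Number of layers: 166 / 0.093 → 1785 (rounded up).
Z-hop total = 1785 × 1.2, so 2142 s.
Total = 35177.8 + 2142 = 37319.8 s = 10.37 hours.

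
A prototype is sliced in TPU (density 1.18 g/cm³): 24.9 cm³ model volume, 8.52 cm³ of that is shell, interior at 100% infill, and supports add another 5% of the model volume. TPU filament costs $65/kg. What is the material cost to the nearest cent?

Interior volume = 24.9 − 8.52, so 16.38 cm³.
Infill deposited = 1.00 × 16.38, so 16.38 cm³.
Support: 0.05 × 24.9 → 1.245 cm³.
Total extruded = 8.52 + 16.38 + 1.245 = 26.145 cm³.
Mass: 26.145 × 1.18 → 30.8511 g.
Cost = 30.8511 g / 1000 × $65/kg = $2.01.

$2.01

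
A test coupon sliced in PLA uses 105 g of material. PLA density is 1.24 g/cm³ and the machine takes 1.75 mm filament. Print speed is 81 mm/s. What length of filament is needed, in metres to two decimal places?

35.20 m

Extruded volume: 105/1.24 = 84.6774 cm³ (84677.4 mm³).
Cross-section of 1.75 mm filament: π·(1.75/2)² = 2.4053 mm².
L = V/A = 84677.4/2.4053 = 35204.51 mm → 35.20 m.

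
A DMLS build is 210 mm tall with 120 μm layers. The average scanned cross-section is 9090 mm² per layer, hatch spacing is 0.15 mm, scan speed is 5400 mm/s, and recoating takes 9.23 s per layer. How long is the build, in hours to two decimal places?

Layers = ⌈210/0.12⌉ = 1750.
Scan path per layer: 9090 / 0.15 → 60600 mm.
Laser time per layer = 60600 / 5400 = 11.2222 s.
Time per layer = 11.2222 + 9.23 = 20.4522 s.
Total: 1750 × 20.4522 s = 35791.35 s → 9.94 hours.

9.94 hours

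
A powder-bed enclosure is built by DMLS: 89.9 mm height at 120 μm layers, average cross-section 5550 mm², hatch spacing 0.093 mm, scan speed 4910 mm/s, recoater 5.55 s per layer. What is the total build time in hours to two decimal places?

3.69 hours

Number of layers: 89.9 / 0.12 → 750 (rounded up).
Scan path per layer = 5550 / 0.093 = 59677.4 mm.
Per-layer scan time = 59677.4 / 4910, so 12.1543 s.
Per-layer time = 12.1543 + 5.55 = 17.7043 s.
750 layers × 17.7043 s/layer = 13278.225 s, i.e. 3.69 hours.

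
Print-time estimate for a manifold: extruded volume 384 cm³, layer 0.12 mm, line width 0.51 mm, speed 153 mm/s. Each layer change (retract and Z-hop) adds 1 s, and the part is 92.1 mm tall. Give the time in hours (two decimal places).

11.60 hours

Extrusion cross-section: 0.12 × 0.51 → 0.0612 mm².
Toolpath length = 384 cm³ / 0.0612 mm² = 384000 / 0.0612 = 6274509.8 mm.
Time extruding = 6274509.8 / 153 = 41009.9 s.
Number of layers: 92.1 / 0.12 → 768 (rounded up).
Non-print overhead = 768 × 1, so 768 s.
Total = 41009.9 + 768 = 41777.9 s = 11.60 hours.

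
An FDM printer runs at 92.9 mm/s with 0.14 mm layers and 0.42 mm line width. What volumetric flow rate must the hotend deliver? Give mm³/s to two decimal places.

5.46

A = 0.14 × 0.42, so 0.0588 mm².
Volumetric flow = 92.9 × 0.0588 = 5.46 mm³/s.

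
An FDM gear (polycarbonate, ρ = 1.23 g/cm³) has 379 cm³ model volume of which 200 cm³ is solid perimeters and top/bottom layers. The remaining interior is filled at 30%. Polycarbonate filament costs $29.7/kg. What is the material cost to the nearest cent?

Volume inside the shell: 379 − 200 → 179 cm³.
Deposited infill = 0.30 × 179 = 53.7 cm³.
Deposited volume = 200 + 53.7, so 253.7 cm³.
Mass: 253.7 × 1.23 → 312.051 g.
Cost = 312.051 g / 1000 × $29.7/kg = $9.27.

$9.27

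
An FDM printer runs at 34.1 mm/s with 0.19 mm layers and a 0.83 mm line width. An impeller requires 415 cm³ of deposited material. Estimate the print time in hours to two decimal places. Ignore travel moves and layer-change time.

Extrusion cross-section = 0.19 × 0.83, so 0.1577 mm².
Total extruded path = 415000/0.1577 = 2631578.9 mm.
Extrusion time = 2631578.9 / 34.1, so 77172.4 s.
In the requested units: 77172.4 s = 21.44 hours.

21.44 hours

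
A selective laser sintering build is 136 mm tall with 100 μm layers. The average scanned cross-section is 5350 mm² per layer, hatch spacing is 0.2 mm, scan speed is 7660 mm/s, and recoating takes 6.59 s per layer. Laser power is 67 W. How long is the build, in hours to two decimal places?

3.81 hours

Layer count = ceil(136 / 0.1) = 1360.
Scan path per layer = 5350 / 0.2 = 26750 mm.
Scan time per layer = 26750 / 7660, so 3.4922 s.
Layer cycle = 3.4922 + 6.59 = 10.0822 s.
Build time = 1360 × 10.0822 = 13711.792 s = 3.81 hours.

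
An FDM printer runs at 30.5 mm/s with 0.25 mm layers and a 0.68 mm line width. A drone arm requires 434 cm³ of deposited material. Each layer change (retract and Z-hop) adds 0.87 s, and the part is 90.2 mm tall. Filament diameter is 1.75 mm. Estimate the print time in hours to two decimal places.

Extrusion cross-section = 0.25 × 0.68, so 0.17 mm².
Total extruded path = 434000/0.17 = 2552941.2 mm.
Extrusion time: 2552941.2 / 30.5 → 83703 s.
Number of layers: 90.2 / 0.25 → 361 (rounded up).
Non-print overhead = 361 × 0.87 = 314.07 s.
Total = 83703 + 314.07 = 84017.07 s = 23.34 hours.

23.34 hours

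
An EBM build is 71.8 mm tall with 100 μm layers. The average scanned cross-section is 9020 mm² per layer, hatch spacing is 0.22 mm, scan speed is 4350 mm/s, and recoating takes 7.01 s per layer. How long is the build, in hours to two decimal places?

Layer count = ceil(71.8 / 0.1) = 718.
Scan path per layer = 9020 / 0.22 = 41000 mm.
Per-layer scan time: 41000 / 4350 → 9.4253 s.
Time per layer: 9.4253 + 7.01 → 16.4353 s.
Build time = 718 × 16.4353 = 11800.5454 s = 3.28 hours.

3.28 hours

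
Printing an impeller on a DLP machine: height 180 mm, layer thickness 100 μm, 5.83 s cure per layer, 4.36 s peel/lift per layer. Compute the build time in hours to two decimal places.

5.10 hours

Layer count = ceil(180 / 0.1) = 1800.
Cycle time = 5.83 + 4.36 = 10.19 s.
Total = 1800 × 10.19 = 18342 s = 5.10 hours.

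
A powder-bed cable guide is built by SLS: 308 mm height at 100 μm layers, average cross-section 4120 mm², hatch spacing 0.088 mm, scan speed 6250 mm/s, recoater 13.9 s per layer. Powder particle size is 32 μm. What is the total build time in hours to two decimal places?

18.30 hours

Layer count = ceil(308 / 0.1) = 3080.
Scan path per layer = 4120 / 0.088, so 46818.2 mm.
Scan time per layer: 46818.2 / 6250 → 7.4909 s.
Per-layer time = 7.4909 + 13.9, so 21.3909 s.
3080 layers × 21.3909 s/layer = 65883.972 s, i.e. 18.30 hours.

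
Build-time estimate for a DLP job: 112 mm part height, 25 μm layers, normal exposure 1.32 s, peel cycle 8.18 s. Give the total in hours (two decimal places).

Layer count = ceil(112 / 0.025) = 4480.
Each layer takes = 1.32 + 8.18 = 9.5 s.
Total = 4480 × 9.5 = 42560 s = 11.82 hours.

11.82 hours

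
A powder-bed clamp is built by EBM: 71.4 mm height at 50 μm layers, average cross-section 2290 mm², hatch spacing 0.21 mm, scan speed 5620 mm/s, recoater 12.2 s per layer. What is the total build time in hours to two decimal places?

5.61 hours

Number of layers: 71.4 / 0.05 → 1428 (rounded up).
Per-layer scan distance = 2290 / 0.21, so 10904.8 mm.
Beam time per layer = 10904.8 / 5620 = 1.9404 s.
Per-layer time: 1.9404 + 12.2 → 14.1404 s.
Total: 1428 × 14.1404 s = 20192.4912 s → 5.61 hours.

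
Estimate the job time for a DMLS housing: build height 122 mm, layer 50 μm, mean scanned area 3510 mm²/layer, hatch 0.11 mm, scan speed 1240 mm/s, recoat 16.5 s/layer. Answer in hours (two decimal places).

Layer count = ceil(122 / 0.05) = 2440.
Hatch length per layer: 3510 / 0.11 → 31909.1 mm.
Scan time per layer: 31909.1 / 1240 → 25.7331 s.
Time per layer = 25.7331 + 16.5 = 42.2331 s.
2440 layers × 42.2331 s/layer = 103048.764 s, i.e. 28.62 hours.

28.62 hours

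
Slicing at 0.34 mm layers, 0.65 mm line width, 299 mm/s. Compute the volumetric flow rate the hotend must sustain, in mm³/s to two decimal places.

66.08

Extrusion cross-section = 0.34 × 0.65, so 0.221 mm².
Q = v·A = 299 × 0.221 = 66.08 mm³/s.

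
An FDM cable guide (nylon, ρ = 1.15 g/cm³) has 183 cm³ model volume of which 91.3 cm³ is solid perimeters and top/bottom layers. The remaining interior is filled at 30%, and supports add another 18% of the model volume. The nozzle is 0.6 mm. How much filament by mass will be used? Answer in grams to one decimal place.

174.5 g

Volume inside the shell: 183 − 91.3 → 91.7 cm³.
Infill deposited = 0.30 × 91.7 = 27.51 cm³.
Support: 0.18 × 183 → 32.94 cm³.
Total extruded = 91.3 + 27.51 + 32.94 = 151.75 cm³.
Mass = 151.75 × 1.15 = 174.5125 g.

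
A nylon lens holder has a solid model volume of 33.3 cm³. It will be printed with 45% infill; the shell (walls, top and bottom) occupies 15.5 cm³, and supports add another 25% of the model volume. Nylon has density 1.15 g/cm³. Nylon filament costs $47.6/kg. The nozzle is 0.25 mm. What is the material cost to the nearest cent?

$1.74

Volume inside the shell = 33.3 − 15.5, so 17.8 cm³.
Infill volume: 0.45 × 17.8 → 8.01 cm³.
Support = 0.25 × 33.3, so 8.325 cm³.
Deposited volume = 15.5 + 8.01 + 8.325 = 31.835 cm³.
Mass = 31.835 × 1.15, so 36.61025 g.
Cost = 36.61025 g / 1000 × $47.6/kg = $1.74.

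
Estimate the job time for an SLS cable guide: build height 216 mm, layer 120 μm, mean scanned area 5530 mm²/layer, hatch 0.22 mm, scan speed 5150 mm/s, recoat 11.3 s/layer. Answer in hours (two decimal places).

8.09 hours

Layers = ⌈216/0.12⌉ = 1800.
Hatch length per layer = 5530 / 0.22 = 25136.4 mm.
Per-layer scan time = 25136.4 / 5150, so 4.8809 s.
Layer cycle = 4.8809 + 11.3, so 16.1809 s.
1800 layers × 16.1809 s/layer = 29125.62 s, i.e. 8.09 hours.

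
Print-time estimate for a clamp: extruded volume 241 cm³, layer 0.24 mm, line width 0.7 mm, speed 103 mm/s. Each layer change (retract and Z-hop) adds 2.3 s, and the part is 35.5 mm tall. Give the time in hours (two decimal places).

Line area = 0.24 × 0.7 = 0.168 mm².
Path length: 241000 mm³ / 0.168 mm² → 1434523.8 mm.
Print-move time = 1434523.8 / 103, so 13927.4 s.
Layer count = ceil(35.5 / 0.24) = 148.
Z-hop total: 148 × 2.3 → 340.4 s.
Total = 13927.4 + 340.4 = 14267.8 s = 3.96 hours.

3.96 hours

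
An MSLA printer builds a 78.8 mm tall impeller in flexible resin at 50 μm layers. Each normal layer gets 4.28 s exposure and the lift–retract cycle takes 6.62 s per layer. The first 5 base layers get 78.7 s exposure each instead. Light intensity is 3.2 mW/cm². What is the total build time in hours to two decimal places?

4.88 hours

Layers = ⌈78.8/0.05⌉ = 1576.
Base layers = 5 × (78.7 + 6.62) = 426.6 s.
Normal layers = 1571 × (4.28 + 6.62), so 17123.9 s.
Total = 426.6 + 17123.9 = 17550.5 s = 4.88 hours.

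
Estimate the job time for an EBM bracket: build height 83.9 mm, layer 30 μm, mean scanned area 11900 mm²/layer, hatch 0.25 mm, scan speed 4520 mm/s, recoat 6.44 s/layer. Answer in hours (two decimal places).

13.19 hours

Layers = ⌈83.9/0.03⌉ = 2797.
Scan path per layer = 11900 / 0.25 = 47600 mm.
Beam time per layer: 47600 / 4520 → 10.531 s.
Layer cycle = 10.531 + 6.44 = 16.971 s.
2797 layers × 16.971 s/layer = 47467.887 s, i.e. 13.19 hours.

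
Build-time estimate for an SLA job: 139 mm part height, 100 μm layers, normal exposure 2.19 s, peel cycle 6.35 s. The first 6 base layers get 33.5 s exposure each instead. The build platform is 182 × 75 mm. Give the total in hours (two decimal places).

Number of layers: 139 / 0.1 → 1390 (rounded up).
Bottom layers: 6 × (33.5 + 6.35) → 239.1 s.
Regular layers: 1384 × (2.19 + 6.35) → 11819.36 s.
Sum: 239.1 + 11819.36 = 12058.46 s → 3.35 hours.

3.35 hours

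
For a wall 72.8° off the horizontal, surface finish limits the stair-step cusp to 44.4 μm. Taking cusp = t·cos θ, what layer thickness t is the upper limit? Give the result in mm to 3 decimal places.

Layer height = cusp / cos(72.8°) = 0.0444 / 0.2957 = 0.150 mm.

0.150 mm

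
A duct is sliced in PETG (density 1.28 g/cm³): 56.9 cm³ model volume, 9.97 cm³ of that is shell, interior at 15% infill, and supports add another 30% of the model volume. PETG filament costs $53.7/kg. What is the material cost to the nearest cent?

Interior volume = 56.9 − 9.97, so 46.93 cm³.
Infill deposited: 0.15 × 46.93 → 7.0395 cm³.
Support = 0.30 × 56.9, so 17.07 cm³.
Deposited volume: 9.97 + 7.0395 + 17.07 → 34.0795 cm³.
Mass: 34.0795 × 1.28 → 43.62176 g.
Cost = 43.62176 g / 1000 × $53.7/kg = $2.34.

$2.34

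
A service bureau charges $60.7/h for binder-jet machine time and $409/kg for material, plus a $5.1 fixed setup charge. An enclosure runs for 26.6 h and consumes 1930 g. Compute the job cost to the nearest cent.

Machine cost = 60.7 × 26.6 = $1614.62.
Material cost: 409 × 1930/1000 → $789.37.
Adding setup: 1614.62 + 789.37 + 5.1 → $2409.09.

$2409.09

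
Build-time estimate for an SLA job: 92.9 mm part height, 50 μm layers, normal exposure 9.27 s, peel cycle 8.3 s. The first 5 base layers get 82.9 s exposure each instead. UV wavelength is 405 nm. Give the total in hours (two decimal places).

Layer count = ceil(92.9 / 0.05) = 1858.
Bottom layers = 5 × (82.9 + 8.3) = 456 s.
Regular layers = 1853 × (9.27 + 8.3), so 32557.21 s.
Total = 456 + 32557.21 = 33013.21 s = 9.17 hours.

9.17 hours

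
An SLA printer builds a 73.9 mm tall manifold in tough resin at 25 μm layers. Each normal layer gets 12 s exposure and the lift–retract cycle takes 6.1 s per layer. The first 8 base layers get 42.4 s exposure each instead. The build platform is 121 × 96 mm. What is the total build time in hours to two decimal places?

14.93 hours

Layers = ⌈73.9/0.025⌉ = 2956.
Base layers: 8 × (42.4 + 6.1) → 388 s.
Regular layers: 2948 × (12 + 6.1) → 53358.8 s.
Sum: 388 + 53358.8 = 53746.8 s → 14.93 hours.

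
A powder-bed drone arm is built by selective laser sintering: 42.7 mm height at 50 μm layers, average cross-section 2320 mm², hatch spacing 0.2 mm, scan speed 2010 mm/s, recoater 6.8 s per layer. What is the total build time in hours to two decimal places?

Layer count = ceil(42.7 / 0.05) = 854.
Hatch length per layer = 2320 / 0.2 = 11600 mm.
Per-layer scan time = 11600 / 2010, so 5.7711 s.
Layer cycle = 5.7711 + 6.8 = 12.5711 s.
Build time = 854 × 12.5711 = 10735.7194 s = 2.98 hours.

2.98 hours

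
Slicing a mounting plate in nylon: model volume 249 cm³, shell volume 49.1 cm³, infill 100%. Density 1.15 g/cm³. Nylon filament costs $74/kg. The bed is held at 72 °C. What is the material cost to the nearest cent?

$21.19

Infill region = 249 − 49.1 = 199.9 cm³.
Infill deposited = 1.00 × 199.9, so 199.9 cm³.
Total printed volume = 49.1 + 199.9, so 249 cm³.
Mass = 249 × 1.15, so 286.35 g.
At $74/kg: 286.35/1000 × 74 = $21.19.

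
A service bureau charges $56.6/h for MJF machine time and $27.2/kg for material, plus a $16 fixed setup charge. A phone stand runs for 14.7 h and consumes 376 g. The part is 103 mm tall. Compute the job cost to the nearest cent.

Machine cost = 56.6 × 14.7 = $832.02.
Material charge: 27.2 × 376/1000 → $10.2272.
Adding setup: 832.02 + 10.2272 + 16 → 858.2472 ≈ $858.25.

$858.25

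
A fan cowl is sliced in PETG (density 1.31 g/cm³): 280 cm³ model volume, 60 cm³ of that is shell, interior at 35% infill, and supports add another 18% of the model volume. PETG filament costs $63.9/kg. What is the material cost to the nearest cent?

$15.69

Volume inside the shell = 280 − 60, so 220 cm³.
Deposited infill = 0.35 × 220, so 77 cm³.
Support: 0.18 × 280 → 50.4 cm³.
Total printed volume: 60 + 77 + 50.4 → 187.4 cm³.
Mass: 187.4 × 1.31 → 245.494 g.
Cost = 245.494 g / 1000 × $63.9/kg = $15.69.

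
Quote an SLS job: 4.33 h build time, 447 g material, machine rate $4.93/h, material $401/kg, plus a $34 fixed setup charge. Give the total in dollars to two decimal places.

Time charge = 4.93 × 4.33, so $21.3469.
Material cost: 401 × 447/1000 → $179.247.
Adding setup: 21.3469 + 179.247 + 34 → 234.5939 ≈ $234.59.

$234.59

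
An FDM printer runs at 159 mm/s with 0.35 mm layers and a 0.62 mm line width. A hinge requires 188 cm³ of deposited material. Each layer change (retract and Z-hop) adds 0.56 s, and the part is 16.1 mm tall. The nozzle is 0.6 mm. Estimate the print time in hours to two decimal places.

Bead cross-section = 0.35 × 0.62, so 0.217 mm².
Total extruded path = 188000/0.217 = 866359.4 mm.
Extrusion time = 866359.4 / 159 = 5448.8 s.
Layers = ⌈16.1/0.35⌉ = 46.
Layer-change overhead = 46 × 0.56, so 25.76 s.
Altogether 5448.8 + 25.76 = 5474.56 s, i.e. 1.52 hours.

1.52 hours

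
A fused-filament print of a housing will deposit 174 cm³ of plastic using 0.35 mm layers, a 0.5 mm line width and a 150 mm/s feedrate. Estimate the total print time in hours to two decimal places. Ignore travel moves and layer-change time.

1.84 hours

Bead cross-section: 0.35 × 0.5 → 0.175 mm².
Path length: 174000 mm³ / 0.175 mm² → 994285.7 mm.
Extrusion time: 994285.7 / 150 → 6628.6 s.
6628.6 s = 1.84 hours.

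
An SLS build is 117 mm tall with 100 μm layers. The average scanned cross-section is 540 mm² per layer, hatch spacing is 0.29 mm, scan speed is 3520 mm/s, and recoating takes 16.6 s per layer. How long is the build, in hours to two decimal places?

5.57 hours

Number of layers: 117 / 0.1 → 1170 (rounded up).
Scan path per layer = 540 / 0.29 = 1862.1 mm.
Per-layer scan time = 1862.1 / 3520 = 0.529 s.
Time per layer: 0.529 + 16.6 → 17.129 s.
Build time = 1170 × 17.129 = 20040.93 s = 5.57 hours.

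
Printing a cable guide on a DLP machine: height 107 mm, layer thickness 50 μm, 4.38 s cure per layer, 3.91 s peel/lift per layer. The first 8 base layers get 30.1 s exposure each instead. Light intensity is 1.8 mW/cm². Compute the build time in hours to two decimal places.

Layers = ⌈107/0.05⌉ = 2140.
Bottom layers: 8 × (30.1 + 3.91) → 272.08 s.
Normal layers = 2132 × (4.38 + 3.91) = 17674.28 s.
Sum: 272.08 + 17674.28 = 17946.36 s → 4.99 hours.

4.99 hours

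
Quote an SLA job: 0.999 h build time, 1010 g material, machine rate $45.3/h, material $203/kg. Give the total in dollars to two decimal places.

$250.28

Machine-time cost = 45.3 × 0.999, so $45.2547.
Feedstock cost: 203 × 1010/1000 → $205.03.
Total = 45.2547 + 205.03 = 250.2847 ≈ $250.28.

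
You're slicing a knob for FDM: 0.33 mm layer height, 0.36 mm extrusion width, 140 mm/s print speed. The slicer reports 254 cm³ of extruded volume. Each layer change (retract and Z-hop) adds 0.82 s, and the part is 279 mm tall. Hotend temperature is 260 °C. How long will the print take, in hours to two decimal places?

Extrusion cross-section: 0.33 × 0.36 → 0.1188 mm².
Path length: 254000 mm³ / 0.1188 mm² → 2138047.1 mm.
Time extruding = 2138047.1 / 140, so 15271.8 s.
Number of layers: 279 / 0.33 → 846 (rounded up).
Layer-change overhead = 846 × 0.82, so 693.72 s.
Total = 15271.8 + 693.72 = 15965.52 s = 4.43 hours.

4.43 hours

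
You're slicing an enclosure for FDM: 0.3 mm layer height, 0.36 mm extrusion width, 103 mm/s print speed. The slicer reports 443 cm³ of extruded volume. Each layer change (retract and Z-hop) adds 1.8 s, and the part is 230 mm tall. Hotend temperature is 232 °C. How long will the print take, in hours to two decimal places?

Line area = 0.3 × 0.36 = 0.108 mm².
Path length: 443000 mm³ / 0.108 mm² → 4101851.9 mm.
Print-move time = 4101851.9 / 103, so 39823.8 s.
Layers = ⌈230/0.3⌉ = 767.
Layer-change overhead = 767 × 1.8, so 1380.6 s.
Total = 39823.8 + 1380.6 = 41204.4 s = 11.45 hours.

11.45 hours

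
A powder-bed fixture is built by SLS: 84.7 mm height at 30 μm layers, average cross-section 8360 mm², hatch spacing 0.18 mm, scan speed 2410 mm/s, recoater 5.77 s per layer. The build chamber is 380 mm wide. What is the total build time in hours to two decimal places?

Number of layers: 84.7 / 0.03 → 2824 (rounded up).
Per-layer scan distance = 8360 / 0.18, so 46444.4 mm.
Per-layer scan time = 46444.4 / 2410, so 19.2715 s.
Layer cycle: 19.2715 + 5.77 → 25.0415 s.
Total: 2824 × 25.0415 s = 70717.196 s → 19.64 hours.

19.64 hours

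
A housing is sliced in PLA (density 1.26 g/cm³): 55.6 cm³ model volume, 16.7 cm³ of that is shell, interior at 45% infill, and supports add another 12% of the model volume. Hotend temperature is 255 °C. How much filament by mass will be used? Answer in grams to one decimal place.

Interior volume = 55.6 − 16.7 = 38.9 cm³.
Deposited infill = 0.45 × 38.9 = 17.505 cm³.
Support = 0.12 × 55.6, so 6.672 cm³.
Deposited volume = 16.7 + 17.505 + 6.672, so 40.877 cm³.
Mass = 40.877 × 1.26 = 51.50502 g.

51.5 g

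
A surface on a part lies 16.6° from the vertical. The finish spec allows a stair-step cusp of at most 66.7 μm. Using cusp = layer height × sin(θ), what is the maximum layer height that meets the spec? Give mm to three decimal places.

t = h_c / sin θ = 0.0667 / 0.2857 = 0.233 mm.

0.233 mm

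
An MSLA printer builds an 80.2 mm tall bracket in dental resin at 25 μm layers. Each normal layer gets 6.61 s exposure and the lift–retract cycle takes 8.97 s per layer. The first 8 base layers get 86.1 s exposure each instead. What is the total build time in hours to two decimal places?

Layer count = ceil(80.2 / 0.025) = 3208.
Bottom layers: 8 × (86.1 + 8.97) → 760.56 s.
Remaining layers = 3200 × (6.61 + 8.97) = 49856 s.
Total = 760.56 + 49856 = 50616.56 s = 14.06 hours.

14.06 hours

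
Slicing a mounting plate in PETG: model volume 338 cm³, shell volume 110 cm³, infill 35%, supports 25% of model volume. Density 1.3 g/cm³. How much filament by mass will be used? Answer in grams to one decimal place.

Interior volume = 338 − 110 = 228 cm³.
Deposited infill = 0.35 × 228, so 79.8 cm³.
Support = 0.25 × 338 = 84.5 cm³.
Total printed volume = 110 + 79.8 + 84.5, so 274.3 cm³.
Mass: 274.3 × 1.3 → 356.59 g.

356.6 g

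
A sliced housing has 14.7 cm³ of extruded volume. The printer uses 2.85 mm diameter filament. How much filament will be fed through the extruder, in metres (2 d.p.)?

Filament cross-section = π × (2.85/2)² = 6.3794 mm².
L = 14700 mm³ / 6.3794 mm² = 2304.29 mm, i.e. 2.30 m.

2.30 m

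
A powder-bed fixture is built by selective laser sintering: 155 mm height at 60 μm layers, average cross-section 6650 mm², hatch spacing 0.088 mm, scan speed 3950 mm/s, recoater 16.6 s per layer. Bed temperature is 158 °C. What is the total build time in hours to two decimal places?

Layer count = ceil(155 / 0.06) = 2584.
Hatch length per layer = 6650 / 0.088 = 75568.2 mm.
Scan time per layer = 75568.2 / 3950, so 19.1312 s.
Layer cycle: 19.1312 + 16.6 → 35.7312 s.
Build time = 2584 × 35.7312 = 92329.4208 s = 25.65 hours.

25.65 hours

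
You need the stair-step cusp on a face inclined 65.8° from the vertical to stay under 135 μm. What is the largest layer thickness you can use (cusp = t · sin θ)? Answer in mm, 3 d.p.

0.148 mm

t = h_c / sin θ = 0.135 / 0.9121 = 0.148 mm.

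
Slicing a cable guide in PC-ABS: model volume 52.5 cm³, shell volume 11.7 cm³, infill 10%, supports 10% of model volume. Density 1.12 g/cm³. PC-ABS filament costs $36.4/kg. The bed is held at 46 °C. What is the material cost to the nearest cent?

Volume inside the shell = 52.5 − 11.7, so 40.8 cm³.
Infill deposited = 0.10 × 40.8, so 4.08 cm³.
Support = 0.10 × 52.5, so 5.25 cm³.
Deposited volume = 11.7 + 4.08 + 5.25, so 21.03 cm³.
Mass: 21.03 × 1.12 → 23.5536 g.
Cost = 23.5536 g / 1000 × $36.4/kg = $0.86.

$0.86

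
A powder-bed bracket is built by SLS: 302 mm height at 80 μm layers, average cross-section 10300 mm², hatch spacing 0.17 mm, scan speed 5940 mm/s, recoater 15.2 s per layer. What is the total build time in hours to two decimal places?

26.63 hours

Layers = ⌈302/0.08⌉ = 3775.
Hatch length per layer = 10300 / 0.17 = 60588.2 mm.
Scan time per layer: 60588.2 / 5940 → 10.2 s.
Time per layer = 10.2 + 15.2, so 25.4 s.
3775 layers × 25.4 s/layer = 95885 s, i.e. 26.63 hours.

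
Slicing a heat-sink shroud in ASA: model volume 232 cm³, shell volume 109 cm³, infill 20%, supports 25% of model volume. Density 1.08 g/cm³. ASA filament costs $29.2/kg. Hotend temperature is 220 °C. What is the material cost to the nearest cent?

$6.04

Infill region = 232 − 109, so 123 cm³.
Deposited infill = 0.20 × 123 = 24.6 cm³.
Support = 0.25 × 232, so 58 cm³.
Deposited volume: 109 + 24.6 + 58 → 191.6 cm³.
Mass = 191.6 × 1.08 = 206.928 g.
At $29.2/kg: 206.928/1000 × 29.2 = $6.04.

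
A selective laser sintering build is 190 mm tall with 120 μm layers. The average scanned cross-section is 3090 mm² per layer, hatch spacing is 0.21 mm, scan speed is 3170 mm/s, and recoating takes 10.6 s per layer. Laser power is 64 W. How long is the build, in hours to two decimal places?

Number of layers: 190 / 0.12 → 1584 (rounded up).
Scan path per layer = 3090 / 0.21 = 14714.3 mm.
Per-layer scan time = 14714.3 / 3170, so 4.6417 s.
Per-layer time = 4.6417 + 10.6, so 15.2417 s.
Total: 1584 × 15.2417 s = 24142.8528 s → 6.71 hours.

6.71 hours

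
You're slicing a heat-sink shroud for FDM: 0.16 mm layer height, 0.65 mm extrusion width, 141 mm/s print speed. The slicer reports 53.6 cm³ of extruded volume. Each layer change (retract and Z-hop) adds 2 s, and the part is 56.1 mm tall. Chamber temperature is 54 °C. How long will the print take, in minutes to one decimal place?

Line area: 0.16 × 0.65 → 0.104 mm².
Path length: 53600 mm³ / 0.104 mm² → 515384.6 mm.
Time extruding = 515384.6 / 141, so 3655.2 s.
Layer count = ceil(56.1 / 0.16) = 351.
Layer-change overhead = 351 × 2, so 702 s.
Altogether 3655.2 + 702 = 4357.2 s, i.e. 72.6 minutes.

72.6 minutes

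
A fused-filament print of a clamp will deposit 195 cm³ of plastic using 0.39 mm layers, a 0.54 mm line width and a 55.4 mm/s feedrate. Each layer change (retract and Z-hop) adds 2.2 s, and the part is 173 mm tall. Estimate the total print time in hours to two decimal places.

Line area = 0.39 × 0.54 = 0.2106 mm².
Total extruded path = 195000/0.2106 = 925925.9 mm.
Print-move time: 925925.9 / 55.4 → 16713.5 s.
Layers = ⌈173/0.39⌉ = 444.
Layer-change overhead = 444 × 2.2, so 976.8 s.
Total = 16713.5 + 976.8 = 17690.3 s = 4.91 hours.

4.91 hours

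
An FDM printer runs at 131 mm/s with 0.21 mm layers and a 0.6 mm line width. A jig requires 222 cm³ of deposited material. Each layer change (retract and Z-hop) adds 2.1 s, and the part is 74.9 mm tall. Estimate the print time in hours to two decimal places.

3.94 hours

Extrusion cross-section: 0.21 × 0.6 → 0.126 mm².
Toolpath length = 222 cm³ / 0.126 mm² = 222000 / 0.126 = 1761904.8 mm.
Print-move time = 1761904.8 / 131 = 13449.7 s.
Layers = ⌈74.9/0.21⌉ = 357.
Layer-change overhead = 357 × 2.1, so 749.7 s.
Total = 13449.7 + 749.7 = 14199.4 s = 3.94 hours.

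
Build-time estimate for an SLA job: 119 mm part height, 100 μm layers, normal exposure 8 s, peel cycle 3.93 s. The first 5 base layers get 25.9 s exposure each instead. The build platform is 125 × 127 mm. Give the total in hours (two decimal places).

Layer count = ceil(119 / 0.1) = 1190.
Base layers = 5 × (25.9 + 3.93) = 149.15 s.
Normal layers = 1185 × (8 + 3.93) = 14137.05 s.
Total = 149.15 + 14137.05 = 14286.2 s = 3.97 hours.

3.97 hours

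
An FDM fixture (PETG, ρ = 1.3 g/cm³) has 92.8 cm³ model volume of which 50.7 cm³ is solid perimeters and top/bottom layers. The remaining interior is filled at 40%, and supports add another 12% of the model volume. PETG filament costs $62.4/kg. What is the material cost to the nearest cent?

$6.38

Volume inside the shell: 92.8 − 50.7 → 42.1 cm³.
Deposited infill = 0.40 × 42.1, so 16.84 cm³.
Support: 0.12 × 92.8 → 11.136 cm³.
Deposited volume: 50.7 + 16.84 + 11.136 → 78.676 cm³.
Mass = 78.676 × 1.3, so 102.2788 g.
Cost = 102.2788 g / 1000 × $62.4/kg = $6.38.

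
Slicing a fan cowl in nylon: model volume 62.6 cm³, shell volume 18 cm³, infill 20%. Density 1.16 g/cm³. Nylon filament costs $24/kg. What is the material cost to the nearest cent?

Volume inside the shell: 62.6 − 18 → 44.6 cm³.
Infill volume = 0.20 × 44.6, so 8.92 cm³.
Deposited volume = 18 + 8.92, so 26.92 cm³.
Mass: 26.92 × 1.16 → 31.2272 g.
At $24/kg: 31.2272/1000 × 24 = $0.75.

$0.75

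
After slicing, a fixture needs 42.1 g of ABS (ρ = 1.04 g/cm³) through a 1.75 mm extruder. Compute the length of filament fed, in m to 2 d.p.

16.83 m

Extruded volume: 42.1/1.04 = 40.4808 cm³ (40480.8 mm³).
Filament cross-section = π × (1.75/2)² = 2.4053 mm².
Length = 40480.8 / 2.4053 = 16829.83 mm = 16.83 m.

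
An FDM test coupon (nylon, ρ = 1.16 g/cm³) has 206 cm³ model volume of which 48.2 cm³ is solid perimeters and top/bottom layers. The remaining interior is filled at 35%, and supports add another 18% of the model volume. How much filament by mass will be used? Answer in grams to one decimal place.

Interior volume: 206 − 48.2 → 157.8 cm³.
Deposited infill = 0.35 × 157.8 = 55.23 cm³.
Support: 0.18 × 206 → 37.08 cm³.
Total printed volume = 48.2 + 55.23 + 37.08, so 140.51 cm³.
Mass = 140.51 × 1.16, so 162.9916 g.

163.0 g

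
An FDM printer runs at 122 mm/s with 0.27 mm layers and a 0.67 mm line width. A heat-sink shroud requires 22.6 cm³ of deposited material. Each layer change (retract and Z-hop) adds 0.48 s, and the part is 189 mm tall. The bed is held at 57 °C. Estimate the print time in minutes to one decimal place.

22.7 minutes

Extrusion cross-section: 0.27 × 0.67 → 0.1809 mm².
Total extruded path = 22600/0.1809 = 124930.9 mm.
Extrusion time: 124930.9 / 122 → 1024 s.
Number of layers: 189 / 0.27 → 700 (rounded up).
Non-print overhead: 700 × 0.48 → 336 s.
Altogether 1024 + 336 = 1360 s, i.e. 22.7 minutes.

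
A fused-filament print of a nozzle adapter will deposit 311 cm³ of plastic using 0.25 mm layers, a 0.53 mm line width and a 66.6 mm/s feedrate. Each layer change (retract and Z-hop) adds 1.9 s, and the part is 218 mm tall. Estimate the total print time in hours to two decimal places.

Bead cross-section = 0.25 × 0.53, so 0.1325 mm².
Toolpath length = 311 cm³ / 0.1325 mm² = 311000 / 0.1325 = 2347169.8 mm.
Extrusion time = 2347169.8 / 66.6 = 35242.8 s.
Layer count = ceil(218 / 0.25) = 872.
Layer-change overhead: 872 × 1.9 → 1656.8 s.
Total = 35242.8 + 1656.8 = 36899.6 s = 10.25 hours.

10.25 hours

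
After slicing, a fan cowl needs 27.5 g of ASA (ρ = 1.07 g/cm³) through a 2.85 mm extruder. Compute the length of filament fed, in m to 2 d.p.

4.03 m

Volume = 27.5 g / 1.07 g·cm⁻³ = 25.7009 cm³ = 25700.9 mm³.
A = π r² = π × 1.425² = 6.3794 mm².
L = V/A = 25700.9/6.3794 = 4028.73 mm → 4.03 m.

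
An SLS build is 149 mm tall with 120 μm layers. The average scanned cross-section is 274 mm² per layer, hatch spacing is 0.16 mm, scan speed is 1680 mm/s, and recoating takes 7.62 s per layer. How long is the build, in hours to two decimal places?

2.98 hours

Layers = ⌈149/0.12⌉ = 1242.
Per-layer scan distance = 274 / 0.16, so 1712.5 mm.
Scan time per layer = 1712.5 / 1680 = 1.0193 s.
Time per layer = 1.0193 + 7.62, so 8.6393 s.
1242 layers × 8.6393 s/layer = 10730.0106 s, i.e. 2.98 hours.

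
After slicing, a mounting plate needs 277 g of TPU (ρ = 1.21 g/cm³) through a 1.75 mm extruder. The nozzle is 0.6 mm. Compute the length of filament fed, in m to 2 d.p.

95.18 m

Volume = 277 g / 1.21 g·cm⁻³ = 228.9256 cm³ = 228925.6 mm³.
Cross-section of 1.75 mm filament: π·(1.75/2)² = 2.4053 mm².
Length = 228925.6 / 2.4053 = 95175.49 mm = 95.18 m.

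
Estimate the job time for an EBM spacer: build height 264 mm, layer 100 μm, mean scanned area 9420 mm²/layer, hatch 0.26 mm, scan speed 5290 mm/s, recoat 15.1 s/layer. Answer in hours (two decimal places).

Layer count = ceil(264 / 0.1) = 2640.
Hatch length per layer = 9420 / 0.26, so 36230.8 mm.
Scan time per layer: 36230.8 / 5290 → 6.8489 s.
Time per layer: 6.8489 + 15.1 → 21.9489 s.
2640 layers × 21.9489 s/layer = 57945.096 s, i.e. 16.10 hours.

16.10 hours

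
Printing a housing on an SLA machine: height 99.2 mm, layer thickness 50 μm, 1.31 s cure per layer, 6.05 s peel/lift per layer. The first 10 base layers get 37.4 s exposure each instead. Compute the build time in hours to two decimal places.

4.16 hours

Layer count = ceil(99.2 / 0.05) = 1984.
Bottom layers = 10 × (37.4 + 6.05) = 434.5 s.
Remaining layers = 1974 × (1.31 + 6.05) = 14528.64 s.
Total = 434.5 + 14528.64 = 14963.14 s = 4.16 hours.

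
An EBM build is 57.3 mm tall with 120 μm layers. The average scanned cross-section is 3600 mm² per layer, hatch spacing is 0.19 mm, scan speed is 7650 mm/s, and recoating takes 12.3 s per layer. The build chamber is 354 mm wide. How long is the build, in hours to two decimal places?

1.96 hours

Layer count = ceil(57.3 / 0.12) = 478.
Scan path per layer = 3600 / 0.19, so 18947.4 mm.
Beam time per layer: 18947.4 / 7650 → 2.4768 s.
Per-layer time = 2.4768 + 12.3, so 14.7768 s.
Build time = 478 × 14.7768 = 7063.3104 s = 1.96 hours.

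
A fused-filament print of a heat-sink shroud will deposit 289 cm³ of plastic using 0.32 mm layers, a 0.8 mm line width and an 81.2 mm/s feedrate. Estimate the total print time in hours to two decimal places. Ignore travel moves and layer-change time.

Line area = 0.32 × 0.8 = 0.256 mm².
Path length: 289000 mm³ / 0.256 mm² → 1128906.3 mm.
Time extruding = 1128906.3 / 81.2, so 13902.8 s.
In the requested units: 13902.8 s = 3.86 hours.

3.86 hours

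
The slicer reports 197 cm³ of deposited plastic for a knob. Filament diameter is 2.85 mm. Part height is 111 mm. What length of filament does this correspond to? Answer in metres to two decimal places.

A = π r² = π × 1.425² = 6.3794 mm².
L = 197000 mm³ / 6.3794 mm² = 30880.65 mm, i.e. 30.88 m.

30.88 m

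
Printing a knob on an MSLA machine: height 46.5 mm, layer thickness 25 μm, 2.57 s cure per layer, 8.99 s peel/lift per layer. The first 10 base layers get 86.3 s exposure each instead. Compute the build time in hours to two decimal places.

6.21 hours

Layer count = ceil(46.5 / 0.025) = 1860.
Bottom layers = 10 × (86.3 + 8.99) = 952.9 s.
Normal layers: 1850 × (2.57 + 8.99) → 21386 s.
Sum: 952.9 + 21386 = 22338.9 s → 6.21 hours.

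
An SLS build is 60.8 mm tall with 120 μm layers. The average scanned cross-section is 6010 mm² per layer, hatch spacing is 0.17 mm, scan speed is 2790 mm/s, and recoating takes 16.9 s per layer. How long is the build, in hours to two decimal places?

4.16 hours

Number of layers: 60.8 / 0.12 → 507 (rounded up).
Scan path per layer: 6010 / 0.17 → 35352.9 mm.
Laser time per layer = 35352.9 / 2790, so 12.6713 s.
Per-layer time = 12.6713 + 16.9 = 29.5713 s.
507 layers × 29.5713 s/layer = 14992.6491 s, i.e. 4.16 hours.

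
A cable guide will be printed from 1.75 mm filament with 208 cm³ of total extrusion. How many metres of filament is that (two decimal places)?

86.48 m

Filament cross-section = π × (1.75/2)² = 2.4053 mm².
L = 208000 mm³ / 2.4053 mm² = 86475.7 mm, i.e. 86.48 m.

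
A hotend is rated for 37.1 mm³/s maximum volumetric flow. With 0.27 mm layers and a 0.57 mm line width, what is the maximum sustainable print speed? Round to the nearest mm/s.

A = 0.27 × 0.57, so 0.1539 mm².
v_max = Q/A = 37.1/0.1539 = 241.07 mm/s → 241 mm/s.

241 mm/s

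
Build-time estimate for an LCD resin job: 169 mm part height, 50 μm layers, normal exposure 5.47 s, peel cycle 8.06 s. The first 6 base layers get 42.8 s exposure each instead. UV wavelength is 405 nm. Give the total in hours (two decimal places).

Layers = ⌈169/0.05⌉ = 3380.
Burn-in layers = 6 × (42.8 + 8.06) = 305.16 s.
Remaining layers = 3374 × (5.47 + 8.06) = 45650.22 s.
Sum: 305.16 + 45650.22 = 45955.38 s → 12.77 hours.

12.77 hours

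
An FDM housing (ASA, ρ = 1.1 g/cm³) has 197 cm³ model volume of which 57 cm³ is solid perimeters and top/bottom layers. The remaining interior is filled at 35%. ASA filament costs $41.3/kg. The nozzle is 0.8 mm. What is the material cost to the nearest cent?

$4.82

Volume inside the shell: 197 − 57 → 140 cm³.
Infill deposited: 0.35 × 140 → 49 cm³.
Deposited volume = 57 + 49, so 106 cm³.
Mass: 106 × 1.1 → 116.6 g.
Cost = 116.6 g / 1000 × $41.3/kg = $4.82.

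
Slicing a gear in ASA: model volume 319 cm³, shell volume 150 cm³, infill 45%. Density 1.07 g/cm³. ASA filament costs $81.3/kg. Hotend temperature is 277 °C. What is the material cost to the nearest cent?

$19.66

Volume inside the shell = 319 − 150 = 169 cm³.
Infill volume = 0.45 × 169, so 76.05 cm³.
Deposited volume = 150 + 76.05, so 226.05 cm³.
Mass: 226.05 × 1.07 → 241.8735 g.
Cost = 241.8735 g / 1000 × $81.3/kg = $19.66.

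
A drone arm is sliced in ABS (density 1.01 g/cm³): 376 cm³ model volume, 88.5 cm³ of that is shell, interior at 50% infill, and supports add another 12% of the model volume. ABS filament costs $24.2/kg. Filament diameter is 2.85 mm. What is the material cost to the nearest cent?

$6.78

Infill region = 376 − 88.5 = 287.5 cm³.
Infill volume: 0.50 × 287.5 → 143.75 cm³.
Support = 0.12 × 376 = 45.12 cm³.
Total extruded = 88.5 + 143.75 + 45.12, so 277.37 cm³.
Mass: 277.37 × 1.01 → 280.1437 g.
Cost = 280.1437 g / 1000 × $24.2/kg = $6.78.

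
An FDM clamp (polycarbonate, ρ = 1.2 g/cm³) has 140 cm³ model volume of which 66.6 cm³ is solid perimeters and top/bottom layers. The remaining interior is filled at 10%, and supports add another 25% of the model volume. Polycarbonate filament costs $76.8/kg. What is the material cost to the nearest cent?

Volume inside the shell = 140 − 66.6 = 73.4 cm³.
Infill deposited = 0.10 × 73.4, so 7.34 cm³.
Support = 0.25 × 140, so 35 cm³.
Total printed volume = 66.6 + 7.34 + 35, so 108.94 cm³.
Mass = 108.94 × 1.2, so 130.728 g.
Cost = 130.728 g / 1000 × $76.8/kg = $10.04.

$10.04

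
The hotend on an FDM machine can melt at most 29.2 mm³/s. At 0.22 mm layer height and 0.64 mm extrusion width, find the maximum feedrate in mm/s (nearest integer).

Extrusion cross-section: 0.22 × 0.64 → 0.1408 mm².
Max speed = 29.2 / 0.1408 = 207.39 ≈ 207 mm/s.

207 mm/s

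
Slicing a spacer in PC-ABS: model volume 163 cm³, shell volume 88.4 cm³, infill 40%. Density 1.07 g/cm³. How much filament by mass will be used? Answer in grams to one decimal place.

Volume inside the shell = 163 − 88.4 = 74.6 cm³.
Infill deposited: 0.40 × 74.6 → 29.84 cm³.
Total extruded: 88.4 + 29.84 → 118.24 cm³.
Mass = 118.24 × 1.07 = 126.5168 g.

126.5 g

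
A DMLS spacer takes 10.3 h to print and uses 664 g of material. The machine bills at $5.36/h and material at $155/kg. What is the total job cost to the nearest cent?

Machine cost = 5.36 × 10.3, so $55.208.
Material charge: 155 × 664/1000 → $102.92.
Job cost: 55.208 + 102.92 = 158.128 ≈ $158.13.

$158.13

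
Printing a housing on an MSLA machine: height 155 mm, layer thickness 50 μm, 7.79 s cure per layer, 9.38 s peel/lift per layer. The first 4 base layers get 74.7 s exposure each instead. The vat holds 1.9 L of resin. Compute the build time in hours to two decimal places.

14.86 hours

Number of layers: 155 / 0.05 → 3100 (rounded up).
Burn-in layers = 4 × (74.7 + 9.38) = 336.32 s.
Regular layers = 3096 × (7.79 + 9.38), so 53158.32 s.
Sum: 336.32 + 53158.32 = 53494.64 s → 14.86 hours.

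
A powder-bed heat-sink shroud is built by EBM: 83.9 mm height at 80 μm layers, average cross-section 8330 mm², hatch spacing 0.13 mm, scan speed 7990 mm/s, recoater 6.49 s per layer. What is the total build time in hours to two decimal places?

4.23 hours

Number of layers: 83.9 / 0.08 → 1049 (rounded up).
Hatch length per layer = 8330 / 0.13, so 64076.9 mm.
Per-layer scan time = 64076.9 / 7990, so 8.0196 s.
Time per layer: 8.0196 + 6.49 → 14.5096 s.
Build time = 1049 × 14.5096 = 15220.5704 s = 4.23 hours.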